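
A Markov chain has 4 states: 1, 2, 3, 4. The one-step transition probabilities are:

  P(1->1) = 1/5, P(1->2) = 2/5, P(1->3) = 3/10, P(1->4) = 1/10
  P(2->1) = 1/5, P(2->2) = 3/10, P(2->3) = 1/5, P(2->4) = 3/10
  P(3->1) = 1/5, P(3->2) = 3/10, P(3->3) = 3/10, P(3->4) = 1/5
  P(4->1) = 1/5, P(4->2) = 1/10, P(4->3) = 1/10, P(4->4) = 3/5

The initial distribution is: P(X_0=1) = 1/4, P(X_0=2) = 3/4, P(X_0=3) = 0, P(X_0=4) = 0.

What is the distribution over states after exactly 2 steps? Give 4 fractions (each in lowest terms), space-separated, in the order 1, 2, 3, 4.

Propagating the distribution step by step (d_{t+1} = d_t * P):
d_0 = (1=1/4, 2=3/4, 3=0, 4=0)
  d_1[1] = 1/4*1/5 + 3/4*1/5 + 0*1/5 + 0*1/5 = 1/5
  d_1[2] = 1/4*2/5 + 3/4*3/10 + 0*3/10 + 0*1/10 = 13/40
  d_1[3] = 1/4*3/10 + 3/4*1/5 + 0*3/10 + 0*1/10 = 9/40
  d_1[4] = 1/4*1/10 + 3/4*3/10 + 0*1/5 + 0*3/5 = 1/4
d_1 = (1=1/5, 2=13/40, 3=9/40, 4=1/4)
  d_2[1] = 1/5*1/5 + 13/40*1/5 + 9/40*1/5 + 1/4*1/5 = 1/5
  d_2[2] = 1/5*2/5 + 13/40*3/10 + 9/40*3/10 + 1/4*1/10 = 27/100
  d_2[3] = 1/5*3/10 + 13/40*1/5 + 9/40*3/10 + 1/4*1/10 = 87/400
  d_2[4] = 1/5*1/10 + 13/40*3/10 + 9/40*1/5 + 1/4*3/5 = 5/16
d_2 = (1=1/5, 2=27/100, 3=87/400, 4=5/16)

Answer: 1/5 27/100 87/400 5/16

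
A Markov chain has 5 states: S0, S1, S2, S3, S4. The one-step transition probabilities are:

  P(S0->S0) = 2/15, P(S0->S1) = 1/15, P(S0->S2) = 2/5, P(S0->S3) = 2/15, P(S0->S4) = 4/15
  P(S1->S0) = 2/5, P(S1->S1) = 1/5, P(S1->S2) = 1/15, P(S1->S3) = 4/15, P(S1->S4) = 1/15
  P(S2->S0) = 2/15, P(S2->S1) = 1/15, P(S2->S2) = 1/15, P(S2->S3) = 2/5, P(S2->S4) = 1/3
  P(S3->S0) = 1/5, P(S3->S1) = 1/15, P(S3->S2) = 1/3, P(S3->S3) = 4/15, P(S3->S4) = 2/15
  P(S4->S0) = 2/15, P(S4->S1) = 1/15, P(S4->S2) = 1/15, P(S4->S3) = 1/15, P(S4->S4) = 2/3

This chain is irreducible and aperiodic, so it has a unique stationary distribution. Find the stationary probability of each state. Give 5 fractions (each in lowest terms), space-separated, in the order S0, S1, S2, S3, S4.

Answer: 1021/6136 1/13 5287/30680 1155/6136 12153/30680

Derivation:
The stationary distribution satisfies pi = pi * P, i.e.:
  pi_S0 = 2/15*pi_S0 + 2/5*pi_S1 + 2/15*pi_S2 + 1/5*pi_S3 + 2/15*pi_S4
  pi_S1 = 1/15*pi_S0 + 1/5*pi_S1 + 1/15*pi_S2 + 1/15*pi_S3 + 1/15*pi_S4
  pi_S2 = 2/5*pi_S0 + 1/15*pi_S1 + 1/15*pi_S2 + 1/3*pi_S3 + 1/15*pi_S4
  pi_S3 = 2/15*pi_S0 + 4/15*pi_S1 + 2/5*pi_S2 + 4/15*pi_S3 + 1/15*pi_S4
  pi_S4 = 4/15*pi_S0 + 1/15*pi_S1 + 1/3*pi_S2 + 2/15*pi_S3 + 2/3*pi_S4
with normalization: pi_S0 + pi_S1 + pi_S2 + pi_S3 + pi_S4 = 1.

Using the first 4 balance equations plus normalization, the linear system A*pi = b is:
  [-13/15, 2/5, 2/15, 1/5, 2/15] . pi = 0
  [1/15, -4/5, 1/15, 1/15, 1/15] . pi = 0
  [2/5, 1/15, -14/15, 1/3, 1/15] . pi = 0
  [2/15, 4/15, 2/5, -11/15, 1/15] . pi = 0
  [1, 1, 1, 1, 1] . pi = 1

Solving yields:
  pi_S0 = 1021/6136
  pi_S1 = 1/13
  pi_S2 = 5287/30680
  pi_S3 = 1155/6136
  pi_S4 = 12153/30680

Verification (pi * P):
  1021/6136*2/15 + 1/13*2/5 + 5287/30680*2/15 + 1155/6136*1/5 + 12153/30680*2/15 = 1021/6136 = pi_S0  (ok)
  1021/6136*1/15 + 1/13*1/5 + 5287/30680*1/15 + 1155/6136*1/15 + 12153/30680*1/15 = 1/13 = pi_S1  (ok)
  1021/6136*2/5 + 1/13*1/15 + 5287/30680*1/15 + 1155/6136*1/3 + 12153/30680*1/15 = 5287/30680 = pi_S2  (ok)
  1021/6136*2/15 + 1/13*4/15 + 5287/30680*2/5 + 1155/6136*4/15 + 12153/30680*1/15 = 1155/6136 = pi_S3  (ok)
  1021/6136*4/15 + 1/13*1/15 + 5287/30680*1/3 + 1155/6136*2/15 + 12153/30680*2/3 = 12153/30680 = pi_S4  (ok)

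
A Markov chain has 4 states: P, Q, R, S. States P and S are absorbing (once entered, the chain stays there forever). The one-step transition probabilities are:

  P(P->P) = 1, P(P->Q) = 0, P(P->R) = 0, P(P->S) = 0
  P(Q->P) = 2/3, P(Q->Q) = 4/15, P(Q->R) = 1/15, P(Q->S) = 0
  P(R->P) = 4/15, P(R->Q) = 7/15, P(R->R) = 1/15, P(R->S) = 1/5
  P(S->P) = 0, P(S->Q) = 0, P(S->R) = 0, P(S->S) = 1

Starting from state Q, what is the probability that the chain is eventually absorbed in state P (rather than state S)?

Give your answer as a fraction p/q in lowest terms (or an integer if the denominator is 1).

Answer: 48/49

Derivation:
Let a_i = P(absorbed in P | start in state i).
Boundary conditions: a_P = 1, a_S = 0.
For each transient state i, a_i = sum_j P(i->j) * a_j:
  a_Q = 2/3*a_P + 4/15*a_Q + 1/15*a_R + 0*a_S
  a_R = 4/15*a_P + 7/15*a_Q + 1/15*a_R + 1/5*a_S

Substituting a_P = 1 and a_S = 0, rearrange to (I - Q) a = r where r[i] = P(i -> P):
  [11/15, -1/15] . (a_Q, a_R) = 2/3
  [-7/15, 14/15] . (a_Q, a_R) = 4/15

Solving yields:
  a_Q = 48/49
  a_R = 38/49

Starting state is Q, so the absorption probability is a_Q = 48/49.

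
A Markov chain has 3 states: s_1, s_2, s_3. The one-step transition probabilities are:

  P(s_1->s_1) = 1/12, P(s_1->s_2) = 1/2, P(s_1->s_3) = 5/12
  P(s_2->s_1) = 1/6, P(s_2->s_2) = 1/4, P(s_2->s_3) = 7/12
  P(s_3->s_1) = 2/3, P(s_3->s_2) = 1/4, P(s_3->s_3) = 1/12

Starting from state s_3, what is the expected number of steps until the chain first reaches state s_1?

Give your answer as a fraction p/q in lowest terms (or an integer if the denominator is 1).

Let h_i = expected steps to first reach s_1 from state i.
Boundary: h_s_1 = 0.
First-step equations for the other states:
  h_s_2 = 1 + 1/6*h_s_1 + 1/4*h_s_2 + 7/12*h_s_3
  h_s_3 = 1 + 2/3*h_s_1 + 1/4*h_s_2 + 1/12*h_s_3

Substituting h_s_1 = 0 and rearranging gives the linear system (I - Q) h = 1:
  [3/4, -7/12] . (h_s_2, h_s_3) = 1
  [-1/4, 11/12] . (h_s_2, h_s_3) = 1

Solving yields:
  h_s_2 = 36/13
  h_s_3 = 24/13

Starting state is s_3, so the expected hitting time is h_s_3 = 24/13.

Answer: 24/13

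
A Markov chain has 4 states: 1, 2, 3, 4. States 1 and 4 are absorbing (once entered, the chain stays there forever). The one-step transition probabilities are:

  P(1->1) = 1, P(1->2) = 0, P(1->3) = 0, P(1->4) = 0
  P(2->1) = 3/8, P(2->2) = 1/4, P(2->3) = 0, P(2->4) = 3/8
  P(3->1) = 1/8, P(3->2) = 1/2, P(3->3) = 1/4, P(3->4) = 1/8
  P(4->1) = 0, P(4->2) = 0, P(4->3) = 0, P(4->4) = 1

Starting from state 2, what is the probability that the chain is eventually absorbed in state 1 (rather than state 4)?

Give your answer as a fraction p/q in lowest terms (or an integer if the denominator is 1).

Let a_i = P(absorbed in 1 | start in state i).
Boundary conditions: a_1 = 1, a_4 = 0.
For each transient state i, a_i = sum_j P(i->j) * a_j:
  a_2 = 3/8*a_1 + 1/4*a_2 + 0*a_3 + 3/8*a_4
  a_3 = 1/8*a_1 + 1/2*a_2 + 1/4*a_3 + 1/8*a_4

Substituting a_1 = 1 and a_4 = 0, rearrange to (I - Q) a = r where r[i] = P(i -> 1):
  [3/4, 0] . (a_2, a_3) = 3/8
  [-1/2, 3/4] . (a_2, a_3) = 1/8

Solving yields:
  a_2 = 1/2
  a_3 = 1/2

Starting state is 2, so the absorption probability is a_2 = 1/2.

Answer: 1/2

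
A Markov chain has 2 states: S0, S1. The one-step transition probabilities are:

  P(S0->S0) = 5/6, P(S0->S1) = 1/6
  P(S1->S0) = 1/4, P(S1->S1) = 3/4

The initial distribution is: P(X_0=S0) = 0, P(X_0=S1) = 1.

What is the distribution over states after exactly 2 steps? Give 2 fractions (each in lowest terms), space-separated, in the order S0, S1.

Propagating the distribution step by step (d_{t+1} = d_t * P):
d_0 = (S0=0, S1=1)
  d_1[S0] = 0*5/6 + 1*1/4 = 1/4
  d_1[S1] = 0*1/6 + 1*3/4 = 3/4
d_1 = (S0=1/4, S1=3/4)
  d_2[S0] = 1/4*5/6 + 3/4*1/4 = 19/48
  d_2[S1] = 1/4*1/6 + 3/4*3/4 = 29/48
d_2 = (S0=19/48, S1=29/48)

Answer: 19/48 29/48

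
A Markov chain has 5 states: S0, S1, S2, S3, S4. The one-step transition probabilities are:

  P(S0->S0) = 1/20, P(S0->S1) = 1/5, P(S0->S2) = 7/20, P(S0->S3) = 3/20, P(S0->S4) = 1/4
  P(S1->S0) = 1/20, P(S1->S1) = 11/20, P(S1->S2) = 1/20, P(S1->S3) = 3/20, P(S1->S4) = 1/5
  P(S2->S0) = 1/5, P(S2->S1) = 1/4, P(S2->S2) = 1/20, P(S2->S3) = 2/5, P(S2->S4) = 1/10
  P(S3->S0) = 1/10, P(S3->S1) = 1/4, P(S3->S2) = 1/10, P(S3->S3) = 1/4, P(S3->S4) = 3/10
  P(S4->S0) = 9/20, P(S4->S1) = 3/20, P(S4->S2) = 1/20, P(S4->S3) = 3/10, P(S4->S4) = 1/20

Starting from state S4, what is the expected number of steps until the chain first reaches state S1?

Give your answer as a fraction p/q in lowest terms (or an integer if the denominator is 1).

Answer: 11983/2413

Derivation:
Let h_i = expected steps to first reach S1 from state i.
Boundary: h_S1 = 0.
First-step equations for the other states:
  h_S0 = 1 + 1/20*h_S0 + 1/5*h_S1 + 7/20*h_S2 + 3/20*h_S3 + 1/4*h_S4
  h_S2 = 1 + 1/5*h_S0 + 1/4*h_S1 + 1/20*h_S2 + 2/5*h_S3 + 1/10*h_S4
  h_S3 = 1 + 1/10*h_S0 + 1/4*h_S1 + 1/10*h_S2 + 1/4*h_S3 + 3/10*h_S4
  h_S4 = 1 + 9/20*h_S0 + 3/20*h_S1 + 1/20*h_S2 + 3/10*h_S3 + 1/20*h_S4

Substituting h_S1 = 0 and rearranging gives the linear system (I - Q) h = 1:
  [19/20, -7/20, -3/20, -1/4] . (h_S0, h_S2, h_S3, h_S4) = 1
  [-1/5, 19/20, -2/5, -1/10] . (h_S0, h_S2, h_S3, h_S4) = 1
  [-1/10, -1/10, 3/4, -3/10] . (h_S0, h_S2, h_S3, h_S4) = 1
  [-9/20, -1/20, -3/10, 19/20] . (h_S0, h_S2, h_S3, h_S4) = 1

Solving yields:
  h_S0 = 11415/2413
  h_S2 = 10826/2413
  h_S3 = 10976/2413
  h_S4 = 11983/2413

Starting state is S4, so the expected hitting time is h_S4 = 11983/2413.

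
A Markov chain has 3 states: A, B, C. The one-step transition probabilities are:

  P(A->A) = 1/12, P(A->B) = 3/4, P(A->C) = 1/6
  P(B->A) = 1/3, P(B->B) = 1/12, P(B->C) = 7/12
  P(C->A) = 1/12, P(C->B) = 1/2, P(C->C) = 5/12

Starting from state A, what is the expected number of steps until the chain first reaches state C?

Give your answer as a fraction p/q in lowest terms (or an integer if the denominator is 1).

Answer: 48/17

Derivation:
Let h_i = expected steps to first reach C from state i.
Boundary: h_C = 0.
First-step equations for the other states:
  h_A = 1 + 1/12*h_A + 3/4*h_B + 1/6*h_C
  h_B = 1 + 1/3*h_A + 1/12*h_B + 7/12*h_C

Substituting h_C = 0 and rearranging gives the linear system (I - Q) h = 1:
  [11/12, -3/4] . (h_A, h_B) = 1
  [-1/3, 11/12] . (h_A, h_B) = 1

Solving yields:
  h_A = 48/17
  h_B = 36/17

Starting state is A, so the expected hitting time is h_A = 48/17.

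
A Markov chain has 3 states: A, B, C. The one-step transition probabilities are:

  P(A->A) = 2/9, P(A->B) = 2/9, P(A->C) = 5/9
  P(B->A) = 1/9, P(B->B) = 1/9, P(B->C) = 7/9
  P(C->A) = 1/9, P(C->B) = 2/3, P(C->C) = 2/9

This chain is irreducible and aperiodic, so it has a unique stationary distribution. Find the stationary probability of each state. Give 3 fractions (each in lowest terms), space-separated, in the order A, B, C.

Answer: 1/8 11/28 27/56

Derivation:
The stationary distribution satisfies pi = pi * P, i.e.:
  pi_A = 2/9*pi_A + 1/9*pi_B + 1/9*pi_C
  pi_B = 2/9*pi_A + 1/9*pi_B + 2/3*pi_C
  pi_C = 5/9*pi_A + 7/9*pi_B + 2/9*pi_C
with normalization: pi_A + pi_B + pi_C = 1.

Using the first 2 balance equations plus normalization, the linear system A*pi = b is:
  [-7/9, 1/9, 1/9] . pi = 0
  [2/9, -8/9, 2/3] . pi = 0
  [1, 1, 1] . pi = 1

Solving yields:
  pi_A = 1/8
  pi_B = 11/28
  pi_C = 27/56

Verification (pi * P):
  1/8*2/9 + 11/28*1/9 + 27/56*1/9 = 1/8 = pi_A  (ok)
  1/8*2/9 + 11/28*1/9 + 27/56*2/3 = 11/28 = pi_B  (ok)
  1/8*5/9 + 11/28*7/9 + 27/56*2/9 = 27/56 = pi_C  (ok)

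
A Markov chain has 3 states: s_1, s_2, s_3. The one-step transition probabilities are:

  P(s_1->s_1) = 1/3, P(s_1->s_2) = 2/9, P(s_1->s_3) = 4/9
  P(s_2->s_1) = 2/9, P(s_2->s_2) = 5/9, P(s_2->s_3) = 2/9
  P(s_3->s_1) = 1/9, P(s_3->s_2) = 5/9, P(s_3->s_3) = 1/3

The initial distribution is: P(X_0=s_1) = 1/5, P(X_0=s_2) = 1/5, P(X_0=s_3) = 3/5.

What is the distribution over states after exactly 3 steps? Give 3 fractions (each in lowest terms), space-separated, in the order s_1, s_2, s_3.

Answer: 772/3645 592/1215 1097/3645

Derivation:
Propagating the distribution step by step (d_{t+1} = d_t * P):
d_0 = (s_1=1/5, s_2=1/5, s_3=3/5)
  d_1[s_1] = 1/5*1/3 + 1/5*2/9 + 3/5*1/9 = 8/45
  d_1[s_2] = 1/5*2/9 + 1/5*5/9 + 3/5*5/9 = 22/45
  d_1[s_3] = 1/5*4/9 + 1/5*2/9 + 3/5*1/3 = 1/3
d_1 = (s_1=8/45, s_2=22/45, s_3=1/3)
  d_2[s_1] = 8/45*1/3 + 22/45*2/9 + 1/3*1/9 = 83/405
  d_2[s_2] = 8/45*2/9 + 22/45*5/9 + 1/3*5/9 = 67/135
  d_2[s_3] = 8/45*4/9 + 22/45*2/9 + 1/3*1/3 = 121/405
d_2 = (s_1=83/405, s_2=67/135, s_3=121/405)
  d_3[s_1] = 83/405*1/3 + 67/135*2/9 + 121/405*1/9 = 772/3645
  d_3[s_2] = 83/405*2/9 + 67/135*5/9 + 121/405*5/9 = 592/1215
  d_3[s_3] = 83/405*4/9 + 67/135*2/9 + 121/405*1/3 = 1097/3645
d_3 = (s_1=772/3645, s_2=592/1215, s_3=1097/3645)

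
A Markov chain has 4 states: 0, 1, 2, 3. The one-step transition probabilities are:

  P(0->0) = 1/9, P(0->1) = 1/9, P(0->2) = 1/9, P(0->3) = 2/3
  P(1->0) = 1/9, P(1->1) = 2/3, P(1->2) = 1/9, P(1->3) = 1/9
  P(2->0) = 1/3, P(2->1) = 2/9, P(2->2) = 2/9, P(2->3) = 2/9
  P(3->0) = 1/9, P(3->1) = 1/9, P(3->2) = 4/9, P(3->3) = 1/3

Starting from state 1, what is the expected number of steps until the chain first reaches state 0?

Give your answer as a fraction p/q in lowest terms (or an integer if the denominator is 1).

Answer: 477/73

Derivation:
Let h_i = expected steps to first reach 0 from state i.
Boundary: h_0 = 0.
First-step equations for the other states:
  h_1 = 1 + 1/9*h_0 + 2/3*h_1 + 1/9*h_2 + 1/9*h_3
  h_2 = 1 + 1/3*h_0 + 2/9*h_1 + 2/9*h_2 + 2/9*h_3
  h_3 = 1 + 1/9*h_0 + 1/9*h_1 + 4/9*h_2 + 1/3*h_3

Substituting h_0 = 0 and rearranging gives the linear system (I - Q) h = 1:
  [1/3, -1/9, -1/9] . (h_1, h_2, h_3) = 1
  [-2/9, 7/9, -2/9] . (h_1, h_2, h_3) = 1
  [-1/9, -4/9, 2/3] . (h_1, h_2, h_3) = 1

Solving yields:
  h_1 = 477/73
  h_2 = 351/73
  h_3 = 423/73

Starting state is 1, so the expected hitting time is h_1 = 477/73.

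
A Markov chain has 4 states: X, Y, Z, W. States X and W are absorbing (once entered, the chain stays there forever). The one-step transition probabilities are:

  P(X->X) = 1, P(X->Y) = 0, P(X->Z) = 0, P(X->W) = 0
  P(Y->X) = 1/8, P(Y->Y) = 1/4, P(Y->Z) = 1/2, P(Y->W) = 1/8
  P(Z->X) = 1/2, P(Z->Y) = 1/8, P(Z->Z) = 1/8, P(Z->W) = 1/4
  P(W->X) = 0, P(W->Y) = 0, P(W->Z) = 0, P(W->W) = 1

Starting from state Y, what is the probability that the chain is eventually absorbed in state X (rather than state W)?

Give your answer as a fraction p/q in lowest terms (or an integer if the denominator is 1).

Let a_i = P(absorbed in X | start in state i).
Boundary conditions: a_X = 1, a_W = 0.
For each transient state i, a_i = sum_j P(i->j) * a_j:
  a_Y = 1/8*a_X + 1/4*a_Y + 1/2*a_Z + 1/8*a_W
  a_Z = 1/2*a_X + 1/8*a_Y + 1/8*a_Z + 1/4*a_W

Substituting a_X = 1 and a_W = 0, rearrange to (I - Q) a = r where r[i] = P(i -> X):
  [3/4, -1/2] . (a_Y, a_Z) = 1/8
  [-1/8, 7/8] . (a_Y, a_Z) = 1/2

Solving yields:
  a_Y = 23/38
  a_Z = 25/38

Starting state is Y, so the absorption probability is a_Y = 23/38.

Answer: 23/38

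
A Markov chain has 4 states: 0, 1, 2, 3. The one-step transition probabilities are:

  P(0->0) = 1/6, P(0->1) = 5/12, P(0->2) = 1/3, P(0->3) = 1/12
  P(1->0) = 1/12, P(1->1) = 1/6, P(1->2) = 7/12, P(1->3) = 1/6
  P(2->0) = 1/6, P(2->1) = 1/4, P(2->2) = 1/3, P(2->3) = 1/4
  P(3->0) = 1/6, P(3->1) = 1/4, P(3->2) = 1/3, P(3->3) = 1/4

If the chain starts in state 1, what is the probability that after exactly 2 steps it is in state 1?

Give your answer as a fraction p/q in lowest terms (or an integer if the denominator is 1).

Answer: 1/4

Derivation:
Computing P^2 by repeated multiplication:
P^1 =
  0: [1/6, 5/12, 1/3, 1/12]
  1: [1/12, 1/6, 7/12, 1/6]
  2: [1/6, 1/4, 1/3, 1/4]
  3: [1/6, 1/4, 1/3, 1/4]
P^2 =
  0: [19/144, 35/144, 7/16, 3/16]
  1: [11/72, 1/4, 3/8, 2/9]
  2: [7/48, 37/144, 19/48, 29/144]
  3: [7/48, 37/144, 19/48, 29/144]

(P^2)[1 -> 1] = 1/4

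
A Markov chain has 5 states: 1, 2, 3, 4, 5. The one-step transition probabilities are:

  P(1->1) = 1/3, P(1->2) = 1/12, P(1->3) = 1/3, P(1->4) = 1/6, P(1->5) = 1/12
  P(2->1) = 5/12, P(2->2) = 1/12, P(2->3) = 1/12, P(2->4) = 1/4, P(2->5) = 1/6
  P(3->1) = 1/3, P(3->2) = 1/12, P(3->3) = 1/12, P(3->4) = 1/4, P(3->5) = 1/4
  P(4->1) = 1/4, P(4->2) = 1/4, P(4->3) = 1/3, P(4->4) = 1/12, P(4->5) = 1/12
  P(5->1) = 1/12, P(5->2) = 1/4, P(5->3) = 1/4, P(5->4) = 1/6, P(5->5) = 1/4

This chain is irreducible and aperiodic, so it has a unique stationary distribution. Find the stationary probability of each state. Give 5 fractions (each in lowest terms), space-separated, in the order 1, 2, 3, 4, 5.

Answer: 6737/23236 815/5809 5297/23236 4233/23236 3709/23236

Derivation:
The stationary distribution satisfies pi = pi * P, i.e.:
  pi_1 = 1/3*pi_1 + 5/12*pi_2 + 1/3*pi_3 + 1/4*pi_4 + 1/12*pi_5
  pi_2 = 1/12*pi_1 + 1/12*pi_2 + 1/12*pi_3 + 1/4*pi_4 + 1/4*pi_5
  pi_3 = 1/3*pi_1 + 1/12*pi_2 + 1/12*pi_3 + 1/3*pi_4 + 1/4*pi_5
  pi_4 = 1/6*pi_1 + 1/4*pi_2 + 1/4*pi_3 + 1/12*pi_4 + 1/6*pi_5
  pi_5 = 1/12*pi_1 + 1/6*pi_2 + 1/4*pi_3 + 1/12*pi_4 + 1/4*pi_5
with normalization: pi_1 + pi_2 + pi_3 + pi_4 + pi_5 = 1.

Using the first 4 balance equations plus normalization, the linear system A*pi = b is:
  [-2/3, 5/12, 1/3, 1/4, 1/12] . pi = 0
  [1/12, -11/12, 1/12, 1/4, 1/4] . pi = 0
  [1/3, 1/12, -11/12, 1/3, 1/4] . pi = 0
  [1/6, 1/4, 1/4, -11/12, 1/6] . pi = 0
  [1, 1, 1, 1, 1] . pi = 1

Solving yields:
  pi_1 = 6737/23236
  pi_2 = 815/5809
  pi_3 = 5297/23236
  pi_4 = 4233/23236
  pi_5 = 3709/23236

Verification (pi * P):
  6737/23236*1/3 + 815/5809*5/12 + 5297/23236*1/3 + 4233/23236*1/4 + 3709/23236*1/12 = 6737/23236 = pi_1  (ok)
  6737/23236*1/12 + 815/5809*1/12 + 5297/23236*1/12 + 4233/23236*1/4 + 3709/23236*1/4 = 815/5809 = pi_2  (ok)
  6737/23236*1/3 + 815/5809*1/12 + 5297/23236*1/12 + 4233/23236*1/3 + 3709/23236*1/4 = 5297/23236 = pi_3  (ok)
  6737/23236*1/6 + 815/5809*1/4 + 5297/23236*1/4 + 4233/23236*1/12 + 3709/23236*1/6 = 4233/23236 = pi_4  (ok)
  6737/23236*1/12 + 815/5809*1/6 + 5297/23236*1/4 + 4233/23236*1/12 + 3709/23236*1/4 = 3709/23236 = pi_5  (ok)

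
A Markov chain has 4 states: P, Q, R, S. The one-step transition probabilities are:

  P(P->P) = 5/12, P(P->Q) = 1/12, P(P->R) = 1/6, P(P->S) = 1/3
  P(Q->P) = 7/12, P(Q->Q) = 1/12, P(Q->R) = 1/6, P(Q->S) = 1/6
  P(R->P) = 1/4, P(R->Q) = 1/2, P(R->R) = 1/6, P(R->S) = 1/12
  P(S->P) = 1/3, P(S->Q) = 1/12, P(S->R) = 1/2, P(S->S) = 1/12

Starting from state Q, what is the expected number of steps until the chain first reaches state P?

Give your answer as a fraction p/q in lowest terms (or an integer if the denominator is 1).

Answer: 320/153

Derivation:
Let h_i = expected steps to first reach P from state i.
Boundary: h_P = 0.
First-step equations for the other states:
  h_Q = 1 + 7/12*h_P + 1/12*h_Q + 1/6*h_R + 1/6*h_S
  h_R = 1 + 1/4*h_P + 1/2*h_Q + 1/6*h_R + 1/12*h_S
  h_S = 1 + 1/3*h_P + 1/12*h_Q + 1/2*h_R + 1/12*h_S

Substituting h_P = 0 and rearranging gives the linear system (I - Q) h = 1:
  [11/12, -1/6, -1/6] . (h_Q, h_R, h_S) = 1
  [-1/2, 5/6, -1/12] . (h_Q, h_R, h_S) = 1
  [-1/12, -1/2, 11/12] . (h_Q, h_R, h_S) = 1

Solving yields:
  h_Q = 320/153
  h_R = 418/153
  h_S = 424/153

Starting state is Q, so the expected hitting time is h_Q = 320/153.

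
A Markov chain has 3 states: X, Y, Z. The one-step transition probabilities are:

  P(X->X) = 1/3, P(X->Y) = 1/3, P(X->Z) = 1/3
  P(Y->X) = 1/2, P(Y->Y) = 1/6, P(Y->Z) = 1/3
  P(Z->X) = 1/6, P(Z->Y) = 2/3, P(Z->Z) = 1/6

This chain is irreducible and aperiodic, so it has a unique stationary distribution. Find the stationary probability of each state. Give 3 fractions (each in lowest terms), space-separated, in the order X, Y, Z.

Answer: 17/49 18/49 2/7

Derivation:
The stationary distribution satisfies pi = pi * P, i.e.:
  pi_X = 1/3*pi_X + 1/2*pi_Y + 1/6*pi_Z
  pi_Y = 1/3*pi_X + 1/6*pi_Y + 2/3*pi_Z
  pi_Z = 1/3*pi_X + 1/3*pi_Y + 1/6*pi_Z
with normalization: pi_X + pi_Y + pi_Z = 1.

Using the first 2 balance equations plus normalization, the linear system A*pi = b is:
  [-2/3, 1/2, 1/6] . pi = 0
  [1/3, -5/6, 2/3] . pi = 0
  [1, 1, 1] . pi = 1

Solving yields:
  pi_X = 17/49
  pi_Y = 18/49
  pi_Z = 2/7

Verification (pi * P):
  17/49*1/3 + 18/49*1/2 + 2/7*1/6 = 17/49 = pi_X  (ok)
  17/49*1/3 + 18/49*1/6 + 2/7*2/3 = 18/49 = pi_Y  (ok)
  17/49*1/3 + 18/49*1/3 + 2/7*1/6 = 2/7 = pi_Z  (ok)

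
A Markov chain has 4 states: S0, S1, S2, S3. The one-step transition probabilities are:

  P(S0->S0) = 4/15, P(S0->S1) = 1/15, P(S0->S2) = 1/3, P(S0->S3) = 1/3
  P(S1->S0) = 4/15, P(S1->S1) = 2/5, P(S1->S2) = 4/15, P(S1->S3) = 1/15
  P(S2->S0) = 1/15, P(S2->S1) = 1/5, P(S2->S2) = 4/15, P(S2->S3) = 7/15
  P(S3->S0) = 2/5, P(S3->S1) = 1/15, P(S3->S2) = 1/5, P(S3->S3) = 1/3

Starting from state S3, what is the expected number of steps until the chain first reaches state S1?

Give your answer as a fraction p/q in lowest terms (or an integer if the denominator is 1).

Answer: 1860/187

Derivation:
Let h_i = expected steps to first reach S1 from state i.
Boundary: h_S1 = 0.
First-step equations for the other states:
  h_S0 = 1 + 4/15*h_S0 + 1/15*h_S1 + 1/3*h_S2 + 1/3*h_S3
  h_S2 = 1 + 1/15*h_S0 + 1/5*h_S1 + 4/15*h_S2 + 7/15*h_S3
  h_S3 = 1 + 2/5*h_S0 + 1/15*h_S1 + 1/5*h_S2 + 1/3*h_S3

Substituting h_S1 = 0 and rearranging gives the linear system (I - Q) h = 1:
  [11/15, -1/3, -1/3] . (h_S0, h_S2, h_S3) = 1
  [-1/15, 11/15, -7/15] . (h_S0, h_S2, h_S3) = 1
  [-2/5, -1/5, 2/3] . (h_S0, h_S2, h_S3) = 1

Solving yields:
  h_S0 = 1830/187
  h_S2 = 1605/187
  h_S3 = 1860/187

Starting state is S3, so the expected hitting time is h_S3 = 1860/187.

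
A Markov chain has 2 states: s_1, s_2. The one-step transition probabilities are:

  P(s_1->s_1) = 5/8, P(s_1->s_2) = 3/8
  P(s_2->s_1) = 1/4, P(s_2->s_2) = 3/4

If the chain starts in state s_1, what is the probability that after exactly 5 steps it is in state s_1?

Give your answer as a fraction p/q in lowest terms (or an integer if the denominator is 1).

Answer: 13253/32768

Derivation:
Computing P^5 by repeated multiplication:
P^1 =
  s_1: [5/8, 3/8]
  s_2: [1/4, 3/4]
P^2 =
  s_1: [31/64, 33/64]
  s_2: [11/32, 21/32]
P^3 =
  s_1: [221/512, 291/512]
  s_2: [97/256, 159/256]
P^4 =
  s_1: [1687/4096, 2409/4096]
  s_2: [803/2048, 1245/2048]
P^5 =
  s_1: [13253/32768, 19515/32768]
  s_2: [6505/16384, 9879/16384]

(P^5)[s_1 -> s_1] = 13253/32768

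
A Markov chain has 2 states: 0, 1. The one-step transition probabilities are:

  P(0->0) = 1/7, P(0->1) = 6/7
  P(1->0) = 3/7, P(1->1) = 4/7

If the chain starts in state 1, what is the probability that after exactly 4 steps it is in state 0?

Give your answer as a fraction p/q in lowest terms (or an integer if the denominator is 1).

Answer: 795/2401

Derivation:
Computing P^4 by repeated multiplication:
P^1 =
  0: [1/7, 6/7]
  1: [3/7, 4/7]
P^2 =
  0: [19/49, 30/49]
  1: [15/49, 34/49]
P^3 =
  0: [109/343, 234/343]
  1: [117/343, 226/343]
P^4 =
  0: [811/2401, 1590/2401]
  1: [795/2401, 1606/2401]

(P^4)[1 -> 0] = 795/2401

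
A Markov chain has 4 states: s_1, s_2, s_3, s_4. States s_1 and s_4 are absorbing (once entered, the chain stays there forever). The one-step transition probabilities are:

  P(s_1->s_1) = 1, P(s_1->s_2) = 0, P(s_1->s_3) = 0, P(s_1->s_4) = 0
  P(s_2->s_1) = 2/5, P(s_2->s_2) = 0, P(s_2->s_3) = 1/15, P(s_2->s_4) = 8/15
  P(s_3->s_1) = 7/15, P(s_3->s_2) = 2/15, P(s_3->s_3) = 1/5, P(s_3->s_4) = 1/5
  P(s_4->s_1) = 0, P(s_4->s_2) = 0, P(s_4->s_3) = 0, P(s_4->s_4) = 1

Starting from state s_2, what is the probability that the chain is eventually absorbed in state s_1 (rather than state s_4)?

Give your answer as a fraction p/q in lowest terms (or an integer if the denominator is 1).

Let a_i = P(absorbed in s_1 | start in state i).
Boundary conditions: a_s_1 = 1, a_s_4 = 0.
For each transient state i, a_i = sum_j P(i->j) * a_j:
  a_s_2 = 2/5*a_s_1 + 0*a_s_2 + 1/15*a_s_3 + 8/15*a_s_4
  a_s_3 = 7/15*a_s_1 + 2/15*a_s_2 + 1/5*a_s_3 + 1/5*a_s_4

Substituting a_s_1 = 1 and a_s_4 = 0, rearrange to (I - Q) a = r where r[i] = P(i -> s_1):
  [1, -1/15] . (a_s_2, a_s_3) = 2/5
  [-2/15, 4/5] . (a_s_2, a_s_3) = 7/15

Solving yields:
  a_s_2 = 79/178
  a_s_3 = 117/178

Starting state is s_2, so the absorption probability is a_s_2 = 79/178.

Answer: 79/178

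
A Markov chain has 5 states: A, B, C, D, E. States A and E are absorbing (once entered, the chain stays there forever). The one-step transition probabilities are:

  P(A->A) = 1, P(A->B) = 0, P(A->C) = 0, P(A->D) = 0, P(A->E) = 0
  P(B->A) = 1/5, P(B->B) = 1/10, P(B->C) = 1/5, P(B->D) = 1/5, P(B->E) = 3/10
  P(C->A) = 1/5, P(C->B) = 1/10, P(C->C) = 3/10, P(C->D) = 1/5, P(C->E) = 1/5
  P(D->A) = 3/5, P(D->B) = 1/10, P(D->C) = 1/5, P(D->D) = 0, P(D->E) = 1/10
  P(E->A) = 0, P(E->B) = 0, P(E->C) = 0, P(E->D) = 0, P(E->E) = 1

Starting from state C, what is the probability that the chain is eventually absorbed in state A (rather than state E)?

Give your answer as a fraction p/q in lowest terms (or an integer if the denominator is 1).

Answer: 40/69

Derivation:
Let a_i = P(absorbed in A | start in state i).
Boundary conditions: a_A = 1, a_E = 0.
For each transient state i, a_i = sum_j P(i->j) * a_j:
  a_B = 1/5*a_A + 1/10*a_B + 1/5*a_C + 1/5*a_D + 3/10*a_E
  a_C = 1/5*a_A + 1/10*a_B + 3/10*a_C + 1/5*a_D + 1/5*a_E
  a_D = 3/5*a_A + 1/10*a_B + 1/5*a_C + 0*a_D + 1/10*a_E

Substituting a_A = 1 and a_E = 0, rearrange to (I - Q) a = r where r[i] = P(i -> A):
  [9/10, -1/5, -1/5] . (a_B, a_C, a_D) = 1/5
  [-1/10, 7/10, -1/5] . (a_B, a_C, a_D) = 1/5
  [-1/10, -1/5, 1] . (a_B, a_C, a_D) = 3/5

Solving yields:
  a_B = 12/23
  a_C = 40/69
  a_D = 53/69

Starting state is C, so the absorption probability is a_C = 40/69.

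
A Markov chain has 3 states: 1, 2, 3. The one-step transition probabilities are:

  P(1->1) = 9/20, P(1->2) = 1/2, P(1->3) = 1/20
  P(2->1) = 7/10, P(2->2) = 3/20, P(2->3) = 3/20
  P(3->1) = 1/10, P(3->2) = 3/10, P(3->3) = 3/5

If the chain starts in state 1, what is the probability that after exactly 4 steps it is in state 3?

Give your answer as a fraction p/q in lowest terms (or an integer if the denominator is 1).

Computing P^4 by repeated multiplication:
P^1 =
  1: [9/20, 1/2, 1/20]
  2: [7/10, 3/20, 3/20]
  3: [1/10, 3/10, 3/5]
P^2 =
  1: [223/400, 63/200, 51/400]
  2: [87/200, 167/400, 59/400]
  3: [63/200, 11/40, 41/100]
P^3 =
  1: [3873/8000, 1457/4000, 1213/8000]
  2: [2011/4000, 519/1600, 1383/8000]
  3: [1501/4000, 1287/4000, 303/1000]
P^4 =
  1: [78079/160000, 219/640, 27171/160000]
  2: [37647/80000, 56303/160000, 28403/160000]
  3: [33951/80000, 26143/80000, 9953/40000]

(P^4)[1 -> 3] = 27171/160000

Answer: 27171/160000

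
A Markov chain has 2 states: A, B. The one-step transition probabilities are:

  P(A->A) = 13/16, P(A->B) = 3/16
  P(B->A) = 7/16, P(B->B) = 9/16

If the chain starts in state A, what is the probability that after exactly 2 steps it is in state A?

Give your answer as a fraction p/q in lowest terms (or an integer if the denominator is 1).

Answer: 95/128

Derivation:
Computing P^2 by repeated multiplication:
P^1 =
  A: [13/16, 3/16]
  B: [7/16, 9/16]
P^2 =
  A: [95/128, 33/128]
  B: [77/128, 51/128]

(P^2)[A -> A] = 95/128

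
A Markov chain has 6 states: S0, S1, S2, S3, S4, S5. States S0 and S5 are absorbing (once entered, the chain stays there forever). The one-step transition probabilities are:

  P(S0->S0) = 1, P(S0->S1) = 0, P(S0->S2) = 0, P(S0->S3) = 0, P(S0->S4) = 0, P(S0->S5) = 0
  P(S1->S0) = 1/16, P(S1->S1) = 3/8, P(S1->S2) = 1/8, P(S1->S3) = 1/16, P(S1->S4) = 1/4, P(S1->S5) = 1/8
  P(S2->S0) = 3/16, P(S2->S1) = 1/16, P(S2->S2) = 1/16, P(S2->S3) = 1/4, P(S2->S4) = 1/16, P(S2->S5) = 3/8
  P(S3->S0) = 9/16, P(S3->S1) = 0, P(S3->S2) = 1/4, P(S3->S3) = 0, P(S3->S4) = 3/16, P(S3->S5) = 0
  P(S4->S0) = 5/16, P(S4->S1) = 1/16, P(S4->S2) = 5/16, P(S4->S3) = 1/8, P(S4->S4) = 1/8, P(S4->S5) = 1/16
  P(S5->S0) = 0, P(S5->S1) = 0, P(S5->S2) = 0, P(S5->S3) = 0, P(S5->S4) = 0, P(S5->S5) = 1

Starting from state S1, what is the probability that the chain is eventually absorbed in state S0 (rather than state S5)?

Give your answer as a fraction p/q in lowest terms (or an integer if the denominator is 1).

Let a_i = P(absorbed in S0 | start in state i).
Boundary conditions: a_S0 = 1, a_S5 = 0.
For each transient state i, a_i = sum_j P(i->j) * a_j:
  a_S1 = 1/16*a_S0 + 3/8*a_S1 + 1/8*a_S2 + 1/16*a_S3 + 1/4*a_S4 + 1/8*a_S5
  a_S2 = 3/16*a_S0 + 1/16*a_S1 + 1/16*a_S2 + 1/4*a_S3 + 1/16*a_S4 + 3/8*a_S5
  a_S3 = 9/16*a_S0 + 0*a_S1 + 1/4*a_S2 + 0*a_S3 + 3/16*a_S4 + 0*a_S5
  a_S4 = 5/16*a_S0 + 1/16*a_S1 + 5/16*a_S2 + 1/8*a_S3 + 1/8*a_S4 + 1/16*a_S5

Substituting a_S0 = 1 and a_S5 = 0, rearrange to (I - Q) a = r where r[i] = P(i -> S0):
  [5/8, -1/8, -1/16, -1/4] . (a_S1, a_S2, a_S3, a_S4) = 1/16
  [-1/16, 15/16, -1/4, -1/16] . (a_S1, a_S2, a_S3, a_S4) = 3/16
  [0, -1/4, 1, -3/16] . (a_S1, a_S2, a_S3, a_S4) = 9/16
  [-1/16, -5/16, -1/8, 7/8] . (a_S1, a_S2, a_S3, a_S4) = 5/16

Solving yields:
  a_S1 = 15169/27120
  a_S2 = 13603/27120
  a_S3 = 1109/1356
  a_S4 = 4699/6780

Starting state is S1, so the absorption probability is a_S1 = 15169/27120.

Answer: 15169/27120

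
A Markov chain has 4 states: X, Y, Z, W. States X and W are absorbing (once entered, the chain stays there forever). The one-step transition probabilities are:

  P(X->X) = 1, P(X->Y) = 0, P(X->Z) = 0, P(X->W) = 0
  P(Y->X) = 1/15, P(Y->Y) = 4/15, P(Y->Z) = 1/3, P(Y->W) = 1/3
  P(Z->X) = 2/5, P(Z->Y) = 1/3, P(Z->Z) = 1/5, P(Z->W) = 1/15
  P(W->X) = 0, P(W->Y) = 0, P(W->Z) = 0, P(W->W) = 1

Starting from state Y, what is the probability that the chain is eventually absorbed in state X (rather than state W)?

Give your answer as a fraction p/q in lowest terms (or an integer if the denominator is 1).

Answer: 42/107

Derivation:
Let a_i = P(absorbed in X | start in state i).
Boundary conditions: a_X = 1, a_W = 0.
For each transient state i, a_i = sum_j P(i->j) * a_j:
  a_Y = 1/15*a_X + 4/15*a_Y + 1/3*a_Z + 1/3*a_W
  a_Z = 2/5*a_X + 1/3*a_Y + 1/5*a_Z + 1/15*a_W

Substituting a_X = 1 and a_W = 0, rearrange to (I - Q) a = r where r[i] = P(i -> X):
  [11/15, -1/3] . (a_Y, a_Z) = 1/15
  [-1/3, 4/5] . (a_Y, a_Z) = 2/5

Solving yields:
  a_Y = 42/107
  a_Z = 71/107

Starting state is Y, so the absorption probability is a_Y = 42/107.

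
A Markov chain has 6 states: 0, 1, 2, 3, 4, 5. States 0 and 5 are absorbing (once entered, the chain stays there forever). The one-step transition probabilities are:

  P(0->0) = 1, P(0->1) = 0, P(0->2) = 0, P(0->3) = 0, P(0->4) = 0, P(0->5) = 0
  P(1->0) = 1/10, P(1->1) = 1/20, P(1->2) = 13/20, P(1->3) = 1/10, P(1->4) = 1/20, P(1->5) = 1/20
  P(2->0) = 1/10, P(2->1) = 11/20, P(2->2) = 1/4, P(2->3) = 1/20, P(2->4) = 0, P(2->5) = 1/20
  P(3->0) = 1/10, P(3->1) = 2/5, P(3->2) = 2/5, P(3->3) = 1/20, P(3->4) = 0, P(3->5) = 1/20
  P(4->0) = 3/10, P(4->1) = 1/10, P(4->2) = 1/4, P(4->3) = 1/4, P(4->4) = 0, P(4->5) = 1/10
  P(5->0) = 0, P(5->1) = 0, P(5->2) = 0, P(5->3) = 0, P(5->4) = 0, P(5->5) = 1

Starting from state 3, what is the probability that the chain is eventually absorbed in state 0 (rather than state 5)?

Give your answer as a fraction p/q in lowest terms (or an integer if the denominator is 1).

Let a_i = P(absorbed in 0 | start in state i).
Boundary conditions: a_0 = 1, a_5 = 0.
For each transient state i, a_i = sum_j P(i->j) * a_j:
  a_1 = 1/10*a_0 + 1/20*a_1 + 13/20*a_2 + 1/10*a_3 + 1/20*a_4 + 1/20*a_5
  a_2 = 1/10*a_0 + 11/20*a_1 + 1/4*a_2 + 1/20*a_3 + 0*a_4 + 1/20*a_5
  a_3 = 1/10*a_0 + 2/5*a_1 + 2/5*a_2 + 1/20*a_3 + 0*a_4 + 1/20*a_5
  a_4 = 3/10*a_0 + 1/10*a_1 + 1/4*a_2 + 1/4*a_3 + 0*a_4 + 1/10*a_5

Substituting a_0 = 1 and a_5 = 0, rearrange to (I - Q) a = r where r[i] = P(i -> 0):
  [19/20, -13/20, -1/10, -1/20] . (a_1, a_2, a_3, a_4) = 1/10
  [-11/20, 3/4, -1/20, 0] . (a_1, a_2, a_3, a_4) = 1/10
  [-2/5, -2/5, 19/20, 0] . (a_1, a_2, a_3, a_4) = 1/10
  [-1/10, -1/4, -1/4, 1] . (a_1, a_2, a_3, a_4) = 3/10

Solving yields:
  a_1 = 25412/37841
  a_2 = 25372/37841
  a_3 = 25366/37841
  a_4 = 26578/37841

Starting state is 3, so the absorption probability is a_3 = 25366/37841.

Answer: 25366/37841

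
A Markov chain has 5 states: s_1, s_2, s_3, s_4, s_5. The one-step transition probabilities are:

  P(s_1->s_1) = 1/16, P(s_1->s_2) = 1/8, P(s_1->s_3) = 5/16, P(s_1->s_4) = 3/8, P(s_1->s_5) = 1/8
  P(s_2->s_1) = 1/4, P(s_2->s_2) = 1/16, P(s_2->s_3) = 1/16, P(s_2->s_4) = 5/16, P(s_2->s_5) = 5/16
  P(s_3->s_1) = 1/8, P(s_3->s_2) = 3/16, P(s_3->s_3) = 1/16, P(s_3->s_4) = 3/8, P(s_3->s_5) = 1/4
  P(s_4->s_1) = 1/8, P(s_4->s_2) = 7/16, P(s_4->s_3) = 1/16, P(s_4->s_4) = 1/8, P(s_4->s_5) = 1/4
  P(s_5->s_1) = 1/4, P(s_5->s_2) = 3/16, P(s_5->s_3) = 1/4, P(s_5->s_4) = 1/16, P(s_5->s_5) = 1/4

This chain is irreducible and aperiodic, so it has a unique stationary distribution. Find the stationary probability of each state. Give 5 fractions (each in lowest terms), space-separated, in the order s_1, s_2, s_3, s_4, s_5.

The stationary distribution satisfies pi = pi * P, i.e.:
  pi_s_1 = 1/16*pi_s_1 + 1/4*pi_s_2 + 1/8*pi_s_3 + 1/8*pi_s_4 + 1/4*pi_s_5
  pi_s_2 = 1/8*pi_s_1 + 1/16*pi_s_2 + 3/16*pi_s_3 + 7/16*pi_s_4 + 3/16*pi_s_5
  pi_s_3 = 5/16*pi_s_1 + 1/16*pi_s_2 + 1/16*pi_s_3 + 1/16*pi_s_4 + 1/4*pi_s_5
  pi_s_4 = 3/8*pi_s_1 + 5/16*pi_s_2 + 3/8*pi_s_3 + 1/8*pi_s_4 + 1/16*pi_s_5
  pi_s_5 = 1/8*pi_s_1 + 5/16*pi_s_2 + 1/4*pi_s_3 + 1/4*pi_s_4 + 1/4*pi_s_5
with normalization: pi_s_1 + pi_s_2 + pi_s_3 + pi_s_4 + pi_s_5 = 1.

Using the first 4 balance equations plus normalization, the linear system A*pi = b is:
  [-15/16, 1/4, 1/8, 1/8, 1/4] . pi = 0
  [1/8, -15/16, 3/16, 7/16, 3/16] . pi = 0
  [5/16, 1/16, -15/16, 1/16, 1/4] . pi = 0
  [3/8, 5/16, 3/8, -7/8, 1/16] . pi = 0
  [1, 1, 1, 1, 1] . pi = 1

Solving yields:
  pi_s_1 = 4324/25351
  pi_s_2 = 5276/25351
  pi_s_3 = 15257/101404
  pi_s_4 = 23239/101404
  pi_s_5 = 6127/25351

Verification (pi * P):
  4324/25351*1/16 + 5276/25351*1/4 + 15257/101404*1/8 + 23239/101404*1/8 + 6127/25351*1/4 = 4324/25351 = pi_s_1  (ok)
  4324/25351*1/8 + 5276/25351*1/16 + 15257/101404*3/16 + 23239/101404*7/16 + 6127/25351*3/16 = 5276/25351 = pi_s_2  (ok)
  4324/25351*5/16 + 5276/25351*1/16 + 15257/101404*1/16 + 23239/101404*1/16 + 6127/25351*1/4 = 15257/101404 = pi_s_3  (ok)
  4324/25351*3/8 + 5276/25351*5/16 + 15257/101404*3/8 + 23239/101404*1/8 + 6127/25351*1/16 = 23239/101404 = pi_s_4  (ok)
  4324/25351*1/8 + 5276/25351*5/16 + 15257/101404*1/4 + 23239/101404*1/4 + 6127/25351*1/4 = 6127/25351 = pi_s_5  (ok)

Answer: 4324/25351 5276/25351 15257/101404 23239/101404 6127/25351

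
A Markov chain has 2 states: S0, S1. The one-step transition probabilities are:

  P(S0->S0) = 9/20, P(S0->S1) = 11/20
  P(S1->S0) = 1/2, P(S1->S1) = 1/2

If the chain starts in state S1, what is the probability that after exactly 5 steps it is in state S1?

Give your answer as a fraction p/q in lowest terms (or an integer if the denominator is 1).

Computing P^5 by repeated multiplication:
P^1 =
  S0: [9/20, 11/20]
  S1: [1/2, 1/2]
P^2 =
  S0: [191/400, 209/400]
  S1: [19/40, 21/40]
P^3 =
  S0: [3809/8000, 4191/8000]
  S1: [381/800, 419/800]
P^4 =
  S0: [76191/160000, 83809/160000]
  S1: [7619/16000, 8381/16000]
P^5 =
  S0: [1523809/3200000, 1676191/3200000]
  S1: [152381/320000, 167619/320000]

(P^5)[S1 -> S1] = 167619/320000

Answer: 167619/320000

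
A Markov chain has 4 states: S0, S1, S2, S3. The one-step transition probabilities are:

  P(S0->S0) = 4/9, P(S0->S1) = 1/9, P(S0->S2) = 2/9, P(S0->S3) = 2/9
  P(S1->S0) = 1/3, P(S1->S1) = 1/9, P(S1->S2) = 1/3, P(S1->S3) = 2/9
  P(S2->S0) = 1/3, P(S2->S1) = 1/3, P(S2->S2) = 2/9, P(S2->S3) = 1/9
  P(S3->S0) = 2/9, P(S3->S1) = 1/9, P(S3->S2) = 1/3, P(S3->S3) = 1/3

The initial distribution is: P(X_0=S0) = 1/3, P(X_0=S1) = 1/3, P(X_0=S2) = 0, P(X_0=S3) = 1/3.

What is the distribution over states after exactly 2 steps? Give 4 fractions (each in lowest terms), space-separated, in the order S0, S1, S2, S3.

Answer: 83/243 43/243 64/243 53/243

Derivation:
Propagating the distribution step by step (d_{t+1} = d_t * P):
d_0 = (S0=1/3, S1=1/3, S2=0, S3=1/3)
  d_1[S0] = 1/3*4/9 + 1/3*1/3 + 0*1/3 + 1/3*2/9 = 1/3
  d_1[S1] = 1/3*1/9 + 1/3*1/9 + 0*1/3 + 1/3*1/9 = 1/9
  d_1[S2] = 1/3*2/9 + 1/3*1/3 + 0*2/9 + 1/3*1/3 = 8/27
  d_1[S3] = 1/3*2/9 + 1/3*2/9 + 0*1/9 + 1/3*1/3 = 7/27
d_1 = (S0=1/3, S1=1/9, S2=8/27, S3=7/27)
  d_2[S0] = 1/3*4/9 + 1/9*1/3 + 8/27*1/3 + 7/27*2/9 = 83/243
  d_2[S1] = 1/3*1/9 + 1/9*1/9 + 8/27*1/3 + 7/27*1/9 = 43/243
  d_2[S2] = 1/3*2/9 + 1/9*1/3 + 8/27*2/9 + 7/27*1/3 = 64/243
  d_2[S3] = 1/3*2/9 + 1/9*2/9 + 8/27*1/9 + 7/27*1/3 = 53/243
d_2 = (S0=83/243, S1=43/243, S2=64/243, S3=53/243)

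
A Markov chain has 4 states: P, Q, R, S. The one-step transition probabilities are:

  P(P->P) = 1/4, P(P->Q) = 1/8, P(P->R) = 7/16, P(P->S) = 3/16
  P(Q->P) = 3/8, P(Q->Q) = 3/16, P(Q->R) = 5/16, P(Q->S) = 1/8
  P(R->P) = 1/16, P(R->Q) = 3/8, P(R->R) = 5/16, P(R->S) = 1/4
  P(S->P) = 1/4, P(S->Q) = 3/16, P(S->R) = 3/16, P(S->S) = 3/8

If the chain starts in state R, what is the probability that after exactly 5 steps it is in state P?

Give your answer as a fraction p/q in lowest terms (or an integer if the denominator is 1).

Computing P^5 by repeated multiplication:
P^1 =
  P: [1/4, 1/8, 7/16, 3/16]
  Q: [3/8, 3/16, 5/16, 1/8]
  R: [1/16, 3/8, 5/16, 1/4]
  S: [1/4, 3/16, 3/16, 3/8]
P^2 =
  P: [47/256, 65/256, 41/128, 31/128]
  Q: [55/256, 57/256, 11/32, 7/32]
  R: [61/256, 31/128, 37/128, 59/256]
  S: [61/256, 53/256, 19/64, 33/128]
P^3 =
  P: [227/1024, 967/4096, 625/2048, 971/4096]
  Q: [437/2048, 977/4096, 639/2048, 967/4096]
  R: [463/2048, 929/4096, 321/1024, 957/4096]
  S: [451/2048, 935/4096, 635/2048, 989/4096]
P^4 =
  P: [1821/8192, 7565/32768, 10177/32768, 3871/16384]
  Q: [1813/8192, 953/4096, 10147/32768, 7745/32768]
  R: [7195/32768, 7607/32768, 10209/32768, 7757/32768]
  S: [3611/16384, 3799/16384, 10153/32768, 7795/32768]
P^5 =
  P: [115671/524288, 121551/524288, 40731/131072, 62071/262144]
  Q: [115879/524288, 121493/524288, 81427/262144, 62031/262144]
  R: [115659/524288, 15217/65536, 40679/131072, 124177/524288]
  S: [115809/524288, 121541/524288, 81347/262144, 31061/131072]

(P^5)[R -> P] = 115659/524288

Answer: 115659/524288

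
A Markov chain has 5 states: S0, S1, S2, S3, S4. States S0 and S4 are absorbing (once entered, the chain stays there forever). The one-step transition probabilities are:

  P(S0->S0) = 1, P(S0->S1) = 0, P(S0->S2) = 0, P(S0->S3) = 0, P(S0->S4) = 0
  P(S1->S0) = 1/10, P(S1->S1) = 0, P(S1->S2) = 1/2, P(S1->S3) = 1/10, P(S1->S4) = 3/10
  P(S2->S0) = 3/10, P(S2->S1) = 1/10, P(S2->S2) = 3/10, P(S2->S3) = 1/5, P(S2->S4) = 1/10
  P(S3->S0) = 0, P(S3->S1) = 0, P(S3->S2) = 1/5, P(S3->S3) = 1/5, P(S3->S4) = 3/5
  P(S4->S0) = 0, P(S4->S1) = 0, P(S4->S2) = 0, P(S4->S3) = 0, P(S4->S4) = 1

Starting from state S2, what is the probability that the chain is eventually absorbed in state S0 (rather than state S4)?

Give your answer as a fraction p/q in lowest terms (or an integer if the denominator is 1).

Answer: 124/239

Derivation:
Let a_i = P(absorbed in S0 | start in state i).
Boundary conditions: a_S0 = 1, a_S4 = 0.
For each transient state i, a_i = sum_j P(i->j) * a_j:
  a_S1 = 1/10*a_S0 + 0*a_S1 + 1/2*a_S2 + 1/10*a_S3 + 3/10*a_S4
  a_S2 = 3/10*a_S0 + 1/10*a_S1 + 3/10*a_S2 + 1/5*a_S3 + 1/10*a_S4
  a_S3 = 0*a_S0 + 0*a_S1 + 1/5*a_S2 + 1/5*a_S3 + 3/5*a_S4

Substituting a_S0 = 1 and a_S4 = 0, rearrange to (I - Q) a = r where r[i] = P(i -> S0):
  [1, -1/2, -1/10] . (a_S1, a_S2, a_S3) = 1/10
  [-1/10, 7/10, -1/5] . (a_S1, a_S2, a_S3) = 3/10
  [0, -1/5, 4/5] . (a_S1, a_S2, a_S3) = 0

Solving yields:
  a_S1 = 89/239
  a_S2 = 124/239
  a_S3 = 31/239

Starting state is S2, so the absorption probability is a_S2 = 124/239.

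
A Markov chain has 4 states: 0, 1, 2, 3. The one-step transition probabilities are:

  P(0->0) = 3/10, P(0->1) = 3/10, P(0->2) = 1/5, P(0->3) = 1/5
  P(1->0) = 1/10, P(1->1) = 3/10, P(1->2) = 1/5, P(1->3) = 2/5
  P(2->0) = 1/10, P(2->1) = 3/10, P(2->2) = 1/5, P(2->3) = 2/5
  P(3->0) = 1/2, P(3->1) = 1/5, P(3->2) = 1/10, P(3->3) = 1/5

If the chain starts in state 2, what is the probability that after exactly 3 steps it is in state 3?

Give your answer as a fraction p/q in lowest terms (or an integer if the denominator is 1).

Computing P^3 by repeated multiplication:
P^1 =
  0: [3/10, 3/10, 1/5, 1/5]
  1: [1/10, 3/10, 1/5, 2/5]
  2: [1/10, 3/10, 1/5, 2/5]
  3: [1/2, 1/5, 1/10, 1/5]
P^2 =
  0: [6/25, 7/25, 9/50, 3/10]
  1: [7/25, 13/50, 4/25, 3/10]
  2: [7/25, 13/50, 4/25, 3/10]
  3: [7/25, 7/25, 9/50, 13/50]
P^3 =
  0: [67/250, 27/100, 17/100, 73/250]
  1: [69/250, 27/100, 17/100, 71/250]
  2: [69/250, 27/100, 17/100, 71/250]
  3: [13/50, 137/500, 87/500, 73/250]

(P^3)[2 -> 3] = 71/250

Answer: 71/250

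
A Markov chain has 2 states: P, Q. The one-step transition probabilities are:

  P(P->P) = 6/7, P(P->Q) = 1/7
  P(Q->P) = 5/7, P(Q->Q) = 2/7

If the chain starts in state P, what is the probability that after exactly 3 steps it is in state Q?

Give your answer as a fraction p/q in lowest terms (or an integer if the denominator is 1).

Computing P^3 by repeated multiplication:
P^1 =
  P: [6/7, 1/7]
  Q: [5/7, 2/7]
P^2 =
  P: [41/49, 8/49]
  Q: [40/49, 9/49]
P^3 =
  P: [286/343, 57/343]
  Q: [285/343, 58/343]

(P^3)[P -> Q] = 57/343

Answer: 57/343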